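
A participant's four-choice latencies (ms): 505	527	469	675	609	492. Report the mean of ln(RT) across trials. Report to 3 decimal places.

6.295

ln(RT): 6.2246, 6.2672, 6.1506, 6.5147, 6.4118, 6.1985
Σ ln(RT) = 37.7674
Mean = 37.7674/6 = 6.29456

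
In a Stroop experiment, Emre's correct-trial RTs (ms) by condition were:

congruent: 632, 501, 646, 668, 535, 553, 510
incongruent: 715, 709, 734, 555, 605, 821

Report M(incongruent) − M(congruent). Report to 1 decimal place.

112.0 ms

M(congruent) = 4045/7 = 577.857
M(incongruent) = 4139/6 = 689.833
Difference = 689.833 − 577.857 = 111.976 ms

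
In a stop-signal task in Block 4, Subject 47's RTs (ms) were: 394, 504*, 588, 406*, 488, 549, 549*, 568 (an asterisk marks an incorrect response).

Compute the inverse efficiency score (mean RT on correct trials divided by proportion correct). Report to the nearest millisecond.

828 ms

Correct trials (n=5): 394, 588, 488, 549, 568
Mean correct RT = 2587/5 = 517.4000 ms
Proportion correct = 5/8
IES = 517.4000 / (5/8) = 827.840 ms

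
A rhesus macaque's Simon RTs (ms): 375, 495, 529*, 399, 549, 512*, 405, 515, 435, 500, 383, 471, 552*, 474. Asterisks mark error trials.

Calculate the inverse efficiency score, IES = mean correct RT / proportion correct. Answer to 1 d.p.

Correct trials (n=11): 375, 495, 399, 549, 405, 515, 435, 500, 383, 471, 474
Mean correct RT = 5001/11 = 454.6364 ms
Proportion correct = 11/14
IES = 454.6364 / (11/14) = 578.628 ms

578.6 ms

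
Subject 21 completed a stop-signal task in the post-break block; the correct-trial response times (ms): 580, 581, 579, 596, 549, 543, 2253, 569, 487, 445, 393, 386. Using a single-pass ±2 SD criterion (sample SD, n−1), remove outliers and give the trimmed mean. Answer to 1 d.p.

n = 12, ΣRT = 7961, M = 663.417
Σ(x−M)² = 2817616.92; s = √(2817616.92/11) = 506.110
Cutoffs: 663.417 ± 2·506.110 → [-348.8, 1675.6]
Outside: 2253 → excluded.
Retained (n=11): Σ = 5708, mean = 5708/11 = 518.909

518.9 ms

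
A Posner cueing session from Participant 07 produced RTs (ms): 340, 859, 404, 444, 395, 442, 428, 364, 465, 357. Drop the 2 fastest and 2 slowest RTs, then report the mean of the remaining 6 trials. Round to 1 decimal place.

Sorted: 340, 357, 364, 395, 404, 428, 442, 444, 465, 859
Drop lowest 2 (340, 357) and highest 2 (465, 859)
Remaining (n=6): Σ = 2477, mean = 2477/6 = 412.833

412.8 ms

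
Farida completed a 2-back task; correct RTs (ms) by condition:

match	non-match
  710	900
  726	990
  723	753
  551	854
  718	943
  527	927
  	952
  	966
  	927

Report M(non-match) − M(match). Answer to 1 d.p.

M(match) = 3955/6 = 659.167
M(non-match) = 8212/9 = 912.444
Difference = 912.444 − 659.167 = 253.278 ms

253.3 ms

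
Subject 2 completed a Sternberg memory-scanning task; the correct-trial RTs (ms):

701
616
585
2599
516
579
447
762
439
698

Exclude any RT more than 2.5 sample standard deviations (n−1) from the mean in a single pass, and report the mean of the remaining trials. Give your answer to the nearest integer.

n = 10, ΣRT = 7942, M = 794.200
Σ(x−M)² = 3722221.60; s = √(3722221.60/9) = 643.102
Cutoffs: 794.200 ± 2.5·643.102 → [-813.6, 2402.0]
Outside: 2599 → excluded.
Retained (n=9): Σ = 5343, mean = 5343/9 = 593.667

594 ms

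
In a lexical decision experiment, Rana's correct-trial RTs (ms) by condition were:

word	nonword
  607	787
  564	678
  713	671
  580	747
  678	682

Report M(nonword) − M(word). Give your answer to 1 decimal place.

84.6 ms

M(word) = 3142/5 = 628.400
M(nonword) = 3565/5 = 713.000
Difference = 713.000 − 628.400 = 84.600 ms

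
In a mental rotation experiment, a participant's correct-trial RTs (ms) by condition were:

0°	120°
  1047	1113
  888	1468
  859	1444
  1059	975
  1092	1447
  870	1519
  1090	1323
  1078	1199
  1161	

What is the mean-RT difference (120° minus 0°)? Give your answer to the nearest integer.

M(0°) = 9144/9 = 1016.000
M(120°) = 10488/8 = 1311.000
Difference = 1311.000 − 1016.000 = 295.000 ms

295 ms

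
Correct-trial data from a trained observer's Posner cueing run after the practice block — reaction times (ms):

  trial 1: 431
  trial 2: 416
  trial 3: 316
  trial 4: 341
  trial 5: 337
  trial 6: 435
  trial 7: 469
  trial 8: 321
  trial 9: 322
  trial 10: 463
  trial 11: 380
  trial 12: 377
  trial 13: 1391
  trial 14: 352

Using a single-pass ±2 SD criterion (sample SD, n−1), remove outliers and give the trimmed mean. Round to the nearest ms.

n = 14, ΣRT = 6351, M = 453.643
Σ(x−M)² = 983031.21; s = √(983031.21/13) = 274.987
Cutoffs: 453.643 ± 2·274.987 → [-96.3, 1003.6]
Outside: 1391 → excluded.
Retained (n=13): Σ = 4960, mean = 4960/13 = 381.538

382 ms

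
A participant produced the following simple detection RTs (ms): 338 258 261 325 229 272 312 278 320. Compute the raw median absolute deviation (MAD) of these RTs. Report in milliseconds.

Sorted: 229, 258, 261, 272, 278, 312, 320, 325, 338 → median = 278
|x − 278|: 60, 20, 17, 47, 49, 6, 34, 0, 42
Sorted deviations: 0, 6, 17, 20, 34, 42, 47, 49, 60 → MAD = 34

34 ms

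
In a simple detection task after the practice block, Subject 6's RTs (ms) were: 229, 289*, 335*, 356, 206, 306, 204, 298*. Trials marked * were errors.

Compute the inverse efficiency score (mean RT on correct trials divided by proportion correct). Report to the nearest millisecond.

Correct trials (n=5): 229, 356, 206, 306, 204
Mean correct RT = 1301/5 = 260.2000 ms
Proportion correct = 5/8
IES = 260.2000 / (5/8) = 416.320 ms

416 ms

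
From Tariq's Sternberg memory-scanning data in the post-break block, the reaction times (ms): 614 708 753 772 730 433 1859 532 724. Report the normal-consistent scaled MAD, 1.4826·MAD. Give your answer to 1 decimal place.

Sorted: 433, 532, 614, 708, 724, 730, 753, 772, 1859 → median = 724
|x − 724| sorted: 0, 6, 16, 29, 48, 110, 192, 291, 1135 → MAD = 48
Robust SD ≈ 1.4826 × 48 = 71.165

71.2 ms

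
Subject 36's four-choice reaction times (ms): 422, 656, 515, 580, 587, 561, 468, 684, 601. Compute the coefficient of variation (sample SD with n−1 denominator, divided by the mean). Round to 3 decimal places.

n = 9, Σ = 5074, M = 563.7778
Σ(x−M)² = 56807.556; s = √(56807.556/8) = 84.2671
CV = 84.2671 / 563.7778 = 0.14947

0.149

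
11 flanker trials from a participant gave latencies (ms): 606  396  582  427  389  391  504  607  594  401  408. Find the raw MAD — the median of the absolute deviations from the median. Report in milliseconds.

Sorted: 389, 391, 396, 401, 408, 427, 504, 582, 594, 606, 607 → median = 427
|x − 427|: 179, 31, 155, 0, 38, 36, 77, 180, 167, 26, 19
Sorted deviations: 0, 19, 26, 31, 36, 38, 77, 155, 167, 179, 180 → MAD = 38

38 ms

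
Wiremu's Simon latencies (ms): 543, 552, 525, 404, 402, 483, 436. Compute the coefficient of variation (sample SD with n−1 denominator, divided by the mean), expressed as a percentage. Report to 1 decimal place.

13.5%

n = 7, Σ = 3345, M = 477.8571
Σ(x−M)² = 24950.857; s = √(24950.857/6) = 64.4862
CV = 64.4862 / 477.8571 = 0.13495 = 13.495%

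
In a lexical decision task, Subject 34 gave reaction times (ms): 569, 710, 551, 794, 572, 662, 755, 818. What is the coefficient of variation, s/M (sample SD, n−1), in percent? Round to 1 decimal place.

n = 8, Σ = 5431, M = 678.8750
Σ(x−M)² = 79504.875; s = √(79504.875/7) = 106.5732
CV = 106.5732 / 678.8750 = 0.15698 = 15.698%

15.7%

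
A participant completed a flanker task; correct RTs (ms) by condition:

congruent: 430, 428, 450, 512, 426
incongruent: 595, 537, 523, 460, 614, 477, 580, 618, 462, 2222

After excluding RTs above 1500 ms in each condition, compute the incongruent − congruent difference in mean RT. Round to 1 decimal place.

incongruent: exclude 2222
M(congruent) = 2246/5 = 449.200
M(incongruent) = 4866/9 = 540.667
Difference = 540.667 − 449.200 = 91.467 ms

91.5 ms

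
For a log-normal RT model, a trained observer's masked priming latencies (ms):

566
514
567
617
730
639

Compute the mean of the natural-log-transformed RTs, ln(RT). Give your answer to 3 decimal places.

ln(RT): 6.3386, 6.2422, 6.3404, 6.4249, 6.5930, 6.4599
Σ ln(RT) = 38.3990
Mean = 38.3990/6 = 6.39983

6.400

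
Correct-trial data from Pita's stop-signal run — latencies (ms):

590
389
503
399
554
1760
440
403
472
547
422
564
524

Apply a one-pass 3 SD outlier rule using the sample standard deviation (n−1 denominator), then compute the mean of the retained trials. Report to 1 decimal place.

483.9 ms

n = 13, ΣRT = 7567, M = 582.077
Σ(x−M)² = 1560328.92; s = √(1560328.92/12) = 360.593
Cutoffs: 582.077 ± 3·360.593 → [-499.7, 1663.9]
Outside: 1760 → excluded.
Retained (n=12): Σ = 5807, mean = 5807/12 = 483.917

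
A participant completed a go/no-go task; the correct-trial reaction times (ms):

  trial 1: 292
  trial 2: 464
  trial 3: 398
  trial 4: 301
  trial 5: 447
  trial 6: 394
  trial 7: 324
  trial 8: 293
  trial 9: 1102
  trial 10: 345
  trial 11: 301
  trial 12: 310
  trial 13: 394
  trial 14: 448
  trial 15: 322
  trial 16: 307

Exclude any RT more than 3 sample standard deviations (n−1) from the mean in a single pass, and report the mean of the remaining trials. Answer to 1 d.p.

356.0 ms

n = 16, ΣRT = 6442, M = 402.625
Σ(x−M)² = 575727.75; s = √(575727.75/15) = 195.913
Cutoffs: 402.625 ± 3·195.913 → [-185.1, 990.4]
Outside: 1102 → excluded.
Retained (n=15): Σ = 5340, mean = 5340/15 = 356.000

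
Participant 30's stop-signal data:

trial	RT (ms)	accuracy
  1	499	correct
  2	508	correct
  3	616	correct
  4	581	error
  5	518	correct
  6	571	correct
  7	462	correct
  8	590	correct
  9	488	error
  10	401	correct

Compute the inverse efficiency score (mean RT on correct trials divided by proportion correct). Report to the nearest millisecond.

Correct trials (n=8): 499, 508, 616, 518, 571, 462, 590, 401
Mean correct RT = 4165/8 = 520.6250 ms
Proportion correct = 8/10
IES = 520.6250 / (8/10) = 650.781 ms

651 ms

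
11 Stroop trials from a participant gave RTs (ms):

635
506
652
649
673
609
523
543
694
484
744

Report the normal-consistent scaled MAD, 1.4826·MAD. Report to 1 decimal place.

87.5 ms

Sorted: 484, 506, 523, 543, 609, 635, 649, 652, 673, 694, 744 → median = 635
|x − 635| sorted: 0, 14, 17, 26, 38, 59, 92, 109, 112, 129, 151 → MAD = 59
Robust SD ≈ 1.4826 × 59 = 87.473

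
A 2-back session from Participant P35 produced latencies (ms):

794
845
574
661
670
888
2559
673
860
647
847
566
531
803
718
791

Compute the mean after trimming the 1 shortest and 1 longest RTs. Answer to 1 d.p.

738.4 ms

Sorted: 531, 566, 574, 647, 661, 670, 673, 718, 791, 794, 803, 845, 847, 860, 888, 2559
Drop lowest 1 (531) and highest 1 (2559)
Remaining (n=14): Σ = 10337, mean = 10337/14 = 738.357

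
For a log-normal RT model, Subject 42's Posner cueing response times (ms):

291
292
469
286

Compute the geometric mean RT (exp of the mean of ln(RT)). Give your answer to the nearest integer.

327 ms

ln(RT): 5.6733, 5.6768, 6.1506, 5.6560
Mean ln(RT) = 23.1567/4 = 5.78917
Geometric mean = exp(5.78917) = 326.74 ms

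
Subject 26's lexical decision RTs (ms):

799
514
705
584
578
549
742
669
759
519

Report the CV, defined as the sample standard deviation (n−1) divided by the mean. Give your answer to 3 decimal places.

n = 10, Σ = 6418, M = 641.8000
Σ(x−M)² = 100657.600; s = √(100657.600/9) = 105.7553
CV = 105.7553 / 641.8000 = 0.16478

0.165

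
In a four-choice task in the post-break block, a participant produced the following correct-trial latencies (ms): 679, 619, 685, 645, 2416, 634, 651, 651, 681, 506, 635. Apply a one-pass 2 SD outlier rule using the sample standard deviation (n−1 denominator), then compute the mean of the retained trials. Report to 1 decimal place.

n = 11, ΣRT = 8802, M = 800.182
Σ(x−M)² = 2895887.64; s = √(2895887.64/10) = 538.135
Cutoffs: 800.182 ± 2·538.135 → [-276.1, 1876.5]
Outside: 2416 → excluded.
Retained (n=10): Σ = 6386, mean = 6386/10 = 638.600

638.6 ms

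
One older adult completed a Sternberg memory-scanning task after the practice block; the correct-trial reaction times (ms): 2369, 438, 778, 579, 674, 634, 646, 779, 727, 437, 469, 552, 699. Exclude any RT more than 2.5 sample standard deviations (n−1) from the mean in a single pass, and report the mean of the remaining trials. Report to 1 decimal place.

n = 13, ΣRT = 9781, M = 752.385
Σ(x−M)² = 2998609.08; s = √(2998609.08/12) = 499.884
Cutoffs: 752.385 ± 2.5·499.884 → [-497.3, 2002.1]
Outside: 2369 → excluded.
Retained (n=12): Σ = 7412, mean = 7412/12 = 617.667

617.7 ms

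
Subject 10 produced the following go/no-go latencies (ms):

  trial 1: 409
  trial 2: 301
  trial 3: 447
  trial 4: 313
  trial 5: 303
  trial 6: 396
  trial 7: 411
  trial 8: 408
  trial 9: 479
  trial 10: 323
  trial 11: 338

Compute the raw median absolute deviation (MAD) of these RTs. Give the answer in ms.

Sorted: 301, 303, 313, 323, 338, 396, 408, 409, 411, 447, 479 → median = 396
|x − 396|: 13, 95, 51, 83, 93, 0, 15, 12, 83, 73, 58
Sorted deviations: 0, 12, 13, 15, 51, 58, 73, 83, 83, 93, 95 → MAD = 58

58 ms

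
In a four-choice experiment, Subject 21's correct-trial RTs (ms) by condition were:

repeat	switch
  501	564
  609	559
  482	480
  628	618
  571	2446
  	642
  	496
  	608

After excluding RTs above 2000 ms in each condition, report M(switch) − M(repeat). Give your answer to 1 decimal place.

8.5 ms

switch: exclude 2446
M(repeat) = 2791/5 = 558.200
M(switch) = 3967/7 = 566.714
Difference = 566.714 − 558.200 = 8.514 ms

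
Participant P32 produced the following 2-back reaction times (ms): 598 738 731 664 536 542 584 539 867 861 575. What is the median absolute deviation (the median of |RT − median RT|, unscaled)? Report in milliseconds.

62 ms

Sorted: 536, 539, 542, 575, 584, 598, 664, 731, 738, 861, 867 → median = 598
|x − 598|: 0, 140, 133, 66, 62, 56, 14, 59, 269, 263, 23
Sorted deviations: 0, 14, 23, 56, 59, 62, 66, 133, 140, 263, 269 → MAD = 62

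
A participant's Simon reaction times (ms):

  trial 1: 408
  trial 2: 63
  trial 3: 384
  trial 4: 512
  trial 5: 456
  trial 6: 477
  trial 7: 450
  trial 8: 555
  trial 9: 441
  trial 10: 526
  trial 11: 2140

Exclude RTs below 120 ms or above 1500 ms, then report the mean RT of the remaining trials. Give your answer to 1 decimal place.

467.7 ms

Excluded: 63, 2140
Retained (n=9): Σ = 4209
Mean = 4209/9 = 467.6667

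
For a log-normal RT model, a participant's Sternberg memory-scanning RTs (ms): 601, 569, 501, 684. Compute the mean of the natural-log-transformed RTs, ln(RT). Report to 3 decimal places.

6.372

ln(RT): 6.3986, 6.3439, 6.2166, 6.5280
Σ ln(RT) = 25.4870
Mean = 25.4870/4 = 6.37176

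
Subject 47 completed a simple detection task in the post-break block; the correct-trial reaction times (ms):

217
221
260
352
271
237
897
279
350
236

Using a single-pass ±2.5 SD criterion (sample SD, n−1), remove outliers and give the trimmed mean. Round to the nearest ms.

n = 10, ΣRT = 3320, M = 332.000
Σ(x−M)² = 375450.00; s = √(375450.00/9) = 204.247
Cutoffs: 332.000 ± 2.5·204.247 → [-178.6, 842.6]
Outside: 897 → excluded.
Retained (n=9): Σ = 2423, mean = 2423/9 = 269.222

269 ms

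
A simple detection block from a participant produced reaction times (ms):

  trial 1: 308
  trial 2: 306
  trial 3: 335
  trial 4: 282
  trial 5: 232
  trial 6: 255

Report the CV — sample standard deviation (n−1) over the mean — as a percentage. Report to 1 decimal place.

13.2%

n = 6, Σ = 1718, M = 286.3333
Σ(x−M)² = 7177.333; s = √(7177.333/5) = 37.8876
CV = 37.8876 / 286.3333 = 0.13232 = 13.232%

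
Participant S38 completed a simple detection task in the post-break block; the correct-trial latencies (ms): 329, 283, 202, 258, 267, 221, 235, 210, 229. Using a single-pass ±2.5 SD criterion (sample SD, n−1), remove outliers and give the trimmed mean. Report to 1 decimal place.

248.2 ms

n = 9, ΣRT = 2234, M = 248.222
Σ(x−M)² = 13065.56; s = √(13065.56/8) = 40.413
Cutoffs: 248.222 ± 2.5·40.413 → [147.2, 349.3]
No RTs fall outside the cutoffs; all 9 retained. Mean = 2234/9 = 248.222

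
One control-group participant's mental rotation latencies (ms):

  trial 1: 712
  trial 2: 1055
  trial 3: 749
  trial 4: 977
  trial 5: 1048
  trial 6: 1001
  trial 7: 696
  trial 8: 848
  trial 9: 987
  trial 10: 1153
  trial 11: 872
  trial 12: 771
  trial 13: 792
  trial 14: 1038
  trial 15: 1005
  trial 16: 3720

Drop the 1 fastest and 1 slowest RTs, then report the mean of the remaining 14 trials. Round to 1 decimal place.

Sorted: 696, 712, 749, 771, 792, 848, 872, 977, 987, 1001, 1005, 1038, 1048, 1055, 1153, 3720
Drop lowest 1 (696) and highest 1 (3720)
Remaining (n=14): Σ = 13008, mean = 13008/14 = 929.143

929.1 ms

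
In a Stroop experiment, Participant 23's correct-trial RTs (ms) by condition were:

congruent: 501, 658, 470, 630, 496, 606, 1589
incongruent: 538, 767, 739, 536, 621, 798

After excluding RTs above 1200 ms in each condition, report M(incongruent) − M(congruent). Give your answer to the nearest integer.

congruent: exclude 1589
M(congruent) = 3361/6 = 560.167
M(incongruent) = 3999/6 = 666.500
Difference = 666.500 − 560.167 = 106.333 ms

106 ms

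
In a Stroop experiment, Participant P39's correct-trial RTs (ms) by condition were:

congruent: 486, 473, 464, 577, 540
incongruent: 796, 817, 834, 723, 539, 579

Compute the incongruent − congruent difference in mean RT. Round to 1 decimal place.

M(congruent) = 2540/5 = 508.000
M(incongruent) = 4288/6 = 714.667
Difference = 714.667 − 508.000 = 206.667 ms

206.7 ms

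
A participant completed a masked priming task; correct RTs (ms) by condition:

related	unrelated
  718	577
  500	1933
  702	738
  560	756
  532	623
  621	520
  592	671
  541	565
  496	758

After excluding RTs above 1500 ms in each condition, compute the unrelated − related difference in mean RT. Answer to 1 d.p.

66.3 ms

unrelated: exclude 1933
M(related) = 5262/9 = 584.667
M(unrelated) = 5208/8 = 651.000
Difference = 651.000 − 584.667 = 66.333 ms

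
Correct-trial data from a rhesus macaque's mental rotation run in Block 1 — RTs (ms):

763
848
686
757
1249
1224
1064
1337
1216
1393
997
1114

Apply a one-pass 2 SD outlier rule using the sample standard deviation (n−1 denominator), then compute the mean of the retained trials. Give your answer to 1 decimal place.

1054.0 ms

n = 12, ΣRT = 12648, M = 1054.000
Σ(x−M)² = 645878.00; s = √(645878.00/11) = 242.314
Cutoffs: 1054.000 ± 2·242.314 → [569.4, 1538.6]
No RTs fall outside the cutoffs; all 12 retained. Mean = 12648/12 = 1054.000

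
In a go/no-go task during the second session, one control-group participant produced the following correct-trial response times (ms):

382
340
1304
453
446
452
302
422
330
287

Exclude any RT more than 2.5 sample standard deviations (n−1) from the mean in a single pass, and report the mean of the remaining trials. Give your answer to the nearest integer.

n = 10, ΣRT = 4718, M = 471.800
Σ(x−M)² = 804973.60; s = √(804973.60/9) = 299.068
Cutoffs: 471.800 ± 2.5·299.068 → [-275.9, 1219.5]
Outside: 1304 → excluded.
Retained (n=9): Σ = 3414, mean = 3414/9 = 379.333

379 ms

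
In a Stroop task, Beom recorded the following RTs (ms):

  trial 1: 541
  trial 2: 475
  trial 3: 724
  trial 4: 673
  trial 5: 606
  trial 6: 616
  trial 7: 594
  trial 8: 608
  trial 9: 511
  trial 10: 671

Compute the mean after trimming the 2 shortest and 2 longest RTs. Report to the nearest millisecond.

Sorted: 475, 511, 541, 594, 606, 608, 616, 671, 673, 724
Drop lowest 2 (475, 511) and highest 2 (673, 724)
Remaining (n=6): Σ = 3636, mean = 3636/6 = 606.000

606 ms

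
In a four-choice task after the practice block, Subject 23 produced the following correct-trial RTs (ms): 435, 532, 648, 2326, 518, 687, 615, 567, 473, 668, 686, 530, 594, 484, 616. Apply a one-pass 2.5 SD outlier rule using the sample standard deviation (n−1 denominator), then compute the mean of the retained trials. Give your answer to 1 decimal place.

575.2 ms

n = 15, ΣRT = 10379, M = 691.933
Σ(x−M)² = 2948856.93; s = √(2948856.93/14) = 458.947
Cutoffs: 691.933 ± 2.5·458.947 → [-455.4, 1839.3]
Outside: 2326 → excluded.
Retained (n=14): Σ = 8053, mean = 8053/14 = 575.214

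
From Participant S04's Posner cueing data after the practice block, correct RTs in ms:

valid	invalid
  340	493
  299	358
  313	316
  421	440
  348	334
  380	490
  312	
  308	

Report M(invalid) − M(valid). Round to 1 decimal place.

M(valid) = 2721/8 = 340.125
M(invalid) = 2431/6 = 405.167
Difference = 405.167 − 340.125 = 65.042 ms

65.0 ms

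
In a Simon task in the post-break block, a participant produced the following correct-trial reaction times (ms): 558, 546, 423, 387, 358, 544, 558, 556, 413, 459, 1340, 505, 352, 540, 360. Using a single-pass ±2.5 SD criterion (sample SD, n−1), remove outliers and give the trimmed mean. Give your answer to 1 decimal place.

n = 15, ΣRT = 7899, M = 526.600
Σ(x−M)² = 800143.60; s = √(800143.60/14) = 239.067
Cutoffs: 526.600 ± 2.5·239.067 → [-71.1, 1124.3]
Outside: 1340 → excluded.
Retained (n=14): Σ = 6559, mean = 6559/14 = 468.500

468.5 ms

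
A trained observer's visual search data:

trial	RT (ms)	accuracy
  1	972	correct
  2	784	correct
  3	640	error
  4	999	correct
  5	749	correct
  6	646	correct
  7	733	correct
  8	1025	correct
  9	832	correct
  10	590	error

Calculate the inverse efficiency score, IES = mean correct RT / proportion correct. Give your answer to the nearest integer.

Correct trials (n=8): 972, 784, 999, 749, 646, 733, 1025, 832
Mean correct RT = 6740/8 = 842.5000 ms
Proportion correct = 8/10
IES = 842.5000 / (8/10) = 1053.125 ms

1053 ms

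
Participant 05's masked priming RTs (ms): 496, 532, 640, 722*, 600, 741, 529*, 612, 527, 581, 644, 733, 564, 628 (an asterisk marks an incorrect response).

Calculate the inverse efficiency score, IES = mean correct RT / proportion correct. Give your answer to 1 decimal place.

709.5 ms

Correct trials (n=12): 496, 532, 640, 600, 741, 612, 527, 581, 644, 733, 564, 628
Mean correct RT = 7298/12 = 608.1667 ms
Proportion correct = 12/14
IES = 608.1667 / (12/14) = 709.528 ms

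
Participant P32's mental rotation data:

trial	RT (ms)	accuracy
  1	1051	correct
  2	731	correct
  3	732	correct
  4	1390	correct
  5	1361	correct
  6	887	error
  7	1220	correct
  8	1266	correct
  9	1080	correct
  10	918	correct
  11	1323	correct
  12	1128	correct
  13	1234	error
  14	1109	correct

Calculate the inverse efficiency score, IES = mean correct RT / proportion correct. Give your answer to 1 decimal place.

1293.9 ms

Correct trials (n=12): 1051, 731, 732, 1390, 1361, 1220, 1266, 1080, 918, 1323, 1128, 1109
Mean correct RT = 13309/12 = 1109.0833 ms
Proportion correct = 12/14
IES = 1109.0833 / (12/14) = 1293.931 ms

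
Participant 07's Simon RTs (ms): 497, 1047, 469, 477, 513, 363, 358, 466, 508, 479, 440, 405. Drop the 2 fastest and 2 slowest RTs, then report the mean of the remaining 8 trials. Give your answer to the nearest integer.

Sorted: 358, 363, 405, 440, 466, 469, 477, 479, 497, 508, 513, 1047
Drop lowest 2 (358, 363) and highest 2 (513, 1047)
Remaining (n=8): Σ = 3741, mean = 3741/8 = 467.625

468 ms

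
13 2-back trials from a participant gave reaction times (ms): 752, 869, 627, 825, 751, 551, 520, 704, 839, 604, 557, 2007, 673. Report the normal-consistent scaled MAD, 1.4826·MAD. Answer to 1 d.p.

179.4 ms

Sorted: 520, 551, 557, 604, 627, 673, 704, 751, 752, 825, 839, 869, 2007 → median = 704
|x − 704| sorted: 0, 31, 47, 48, 77, 100, 121, 135, 147, 153, 165, 184, 1303 → MAD = 121
Robust SD ≈ 1.4826 × 121 = 179.395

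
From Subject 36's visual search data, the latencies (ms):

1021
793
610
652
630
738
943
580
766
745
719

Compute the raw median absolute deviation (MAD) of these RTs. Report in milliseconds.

Sorted: 580, 610, 630, 652, 719, 738, 745, 766, 793, 943, 1021 → median = 738
|x − 738|: 283, 55, 128, 86, 108, 0, 205, 158, 28, 7, 19
Sorted deviations: 0, 7, 19, 28, 55, 86, 108, 128, 158, 205, 283 → MAD = 86

86 ms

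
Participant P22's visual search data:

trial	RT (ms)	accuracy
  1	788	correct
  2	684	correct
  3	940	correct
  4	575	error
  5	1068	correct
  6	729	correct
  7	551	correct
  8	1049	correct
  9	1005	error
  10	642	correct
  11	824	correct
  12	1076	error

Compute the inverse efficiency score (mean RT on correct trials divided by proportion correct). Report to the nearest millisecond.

1078 ms

Correct trials (n=9): 788, 684, 940, 1068, 729, 551, 1049, 642, 824
Mean correct RT = 7275/9 = 808.3333 ms
Proportion correct = 9/12
IES = 808.3333 / (9/12) = 1077.778 ms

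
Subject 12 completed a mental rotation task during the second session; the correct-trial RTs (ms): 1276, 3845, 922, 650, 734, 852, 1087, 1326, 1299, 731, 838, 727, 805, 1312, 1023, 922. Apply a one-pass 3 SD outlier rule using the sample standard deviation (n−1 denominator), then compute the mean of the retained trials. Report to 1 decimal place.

966.9 ms

n = 16, ΣRT = 18349, M = 1146.812
Σ(x−M)² = 8564944.44; s = √(8564944.44/15) = 755.643
Cutoffs: 1146.812 ± 3·755.643 → [-1120.1, 3413.7]
Outside: 3845 → excluded.
Retained (n=15): Σ = 14504, mean = 14504/15 = 966.933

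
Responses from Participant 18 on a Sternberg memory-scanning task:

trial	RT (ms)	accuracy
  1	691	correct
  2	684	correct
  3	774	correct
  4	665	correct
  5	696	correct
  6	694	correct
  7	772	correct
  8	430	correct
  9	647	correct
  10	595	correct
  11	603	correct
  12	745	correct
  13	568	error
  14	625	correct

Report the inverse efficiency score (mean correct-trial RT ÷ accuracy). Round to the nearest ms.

Correct trials (n=13): 691, 684, 774, 665, 696, 694, 772, 430, 647, 595, 603, 745, 625
Mean correct RT = 8621/13 = 663.1538 ms
Proportion correct = 13/14
IES = 663.1538 / (13/14) = 714.166 ms

714 ms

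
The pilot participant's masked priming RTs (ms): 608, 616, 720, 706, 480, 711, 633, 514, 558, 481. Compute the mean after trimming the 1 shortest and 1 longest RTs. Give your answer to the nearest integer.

Sorted: 480, 481, 514, 558, 608, 616, 633, 706, 711, 720
Drop lowest 1 (480) and highest 1 (720)
Remaining (n=8): Σ = 4827, mean = 4827/8 = 603.375

603 ms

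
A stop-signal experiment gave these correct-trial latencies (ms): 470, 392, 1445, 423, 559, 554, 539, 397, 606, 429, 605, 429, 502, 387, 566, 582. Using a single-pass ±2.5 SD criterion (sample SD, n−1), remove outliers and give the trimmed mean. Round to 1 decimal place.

n = 16, ΣRT = 8885, M = 555.312
Σ(x−M)² = 937289.44; s = √(937289.44/15) = 249.972
Cutoffs: 555.312 ± 2.5·249.972 → [-69.6, 1180.2]
Outside: 1445 → excluded.
Retained (n=15): Σ = 7440, mean = 7440/15 = 496.000

496.0 ms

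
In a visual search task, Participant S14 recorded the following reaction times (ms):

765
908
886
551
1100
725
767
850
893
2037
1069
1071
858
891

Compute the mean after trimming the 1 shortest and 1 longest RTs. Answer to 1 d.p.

898.6 ms

Sorted: 551, 725, 765, 767, 850, 858, 886, 891, 893, 908, 1069, 1071, 1100, 2037
Drop lowest 1 (551) and highest 1 (2037)
Remaining (n=12): Σ = 10783, mean = 10783/12 = 898.583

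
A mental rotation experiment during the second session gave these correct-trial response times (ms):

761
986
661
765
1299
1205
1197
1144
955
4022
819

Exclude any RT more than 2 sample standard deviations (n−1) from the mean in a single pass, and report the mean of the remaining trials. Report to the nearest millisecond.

n = 11, ΣRT = 13814, M = 1255.818
Σ(x−M)² = 8865831.64; s = √(8865831.64/10) = 941.585
Cutoffs: 1255.818 ± 2·941.585 → [-627.4, 3139.0]
Outside: 4022 → excluded.
Retained (n=10): Σ = 9792, mean = 9792/10 = 979.200

979 ms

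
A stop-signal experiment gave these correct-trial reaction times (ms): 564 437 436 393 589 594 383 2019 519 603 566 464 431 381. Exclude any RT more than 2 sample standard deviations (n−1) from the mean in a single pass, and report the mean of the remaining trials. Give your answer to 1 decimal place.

n = 14, ΣRT = 8379, M = 598.500
Σ(x−M)² = 2261129.50; s = √(2261129.50/13) = 417.053
Cutoffs: 598.500 ± 2·417.053 → [-235.6, 1432.6]
Outside: 2019 → excluded.
Retained (n=13): Σ = 6360, mean = 6360/13 = 489.231

489.2 ms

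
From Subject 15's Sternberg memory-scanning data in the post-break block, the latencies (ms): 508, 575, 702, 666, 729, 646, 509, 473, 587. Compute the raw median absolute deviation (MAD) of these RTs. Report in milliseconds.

79 ms

Sorted: 473, 508, 509, 575, 587, 646, 666, 702, 729 → median = 587
|x − 587|: 79, 12, 115, 79, 142, 59, 78, 114, 0
Sorted deviations: 0, 12, 59, 78, 79, 79, 114, 115, 142 → MAD = 79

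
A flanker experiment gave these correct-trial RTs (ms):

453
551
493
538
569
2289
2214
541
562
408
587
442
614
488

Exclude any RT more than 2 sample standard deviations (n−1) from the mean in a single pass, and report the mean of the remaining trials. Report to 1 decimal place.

520.5 ms

n = 14, ΣRT = 10749, M = 767.786
Σ(x−M)² = 5183514.36; s = √(5183514.36/13) = 631.452
Cutoffs: 767.786 ± 2·631.452 → [-495.1, 2030.7]
Outside: 2214, 2289 → excluded.
Retained (n=12): Σ = 6246, mean = 6246/12 = 520.500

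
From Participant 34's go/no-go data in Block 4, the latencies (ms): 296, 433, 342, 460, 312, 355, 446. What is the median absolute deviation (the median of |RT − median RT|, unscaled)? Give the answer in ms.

59 ms

Sorted: 296, 312, 342, 355, 433, 446, 460 → median = 355
|x − 355|: 59, 78, 13, 105, 43, 0, 91
Sorted deviations: 0, 13, 43, 59, 78, 91, 105 → MAD = 59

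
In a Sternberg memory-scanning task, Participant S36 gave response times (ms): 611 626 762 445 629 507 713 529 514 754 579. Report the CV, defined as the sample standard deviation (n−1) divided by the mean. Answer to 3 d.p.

0.173

n = 11, Σ = 6669, M = 606.2727
Σ(x−M)² = 109486.182; s = √(109486.182/10) = 104.6356
CV = 104.6356 / 606.2727 = 0.17259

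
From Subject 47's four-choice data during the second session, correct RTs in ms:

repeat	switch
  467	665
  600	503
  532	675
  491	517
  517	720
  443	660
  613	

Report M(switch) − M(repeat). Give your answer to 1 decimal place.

100.0 ms

M(repeat) = 3663/7 = 523.286
M(switch) = 3740/6 = 623.333
Difference = 623.333 − 523.286 = 100.048 ms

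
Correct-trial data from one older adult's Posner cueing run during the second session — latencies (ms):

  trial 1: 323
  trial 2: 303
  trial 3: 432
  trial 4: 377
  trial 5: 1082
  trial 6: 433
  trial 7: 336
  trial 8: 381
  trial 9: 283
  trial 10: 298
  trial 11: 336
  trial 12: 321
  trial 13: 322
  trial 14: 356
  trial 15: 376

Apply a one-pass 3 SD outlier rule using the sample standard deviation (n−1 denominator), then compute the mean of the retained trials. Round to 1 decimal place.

348.4 ms

n = 15, ΣRT = 5959, M = 397.267
Σ(x−M)² = 530474.93; s = √(530474.93/14) = 194.656
Cutoffs: 397.267 ± 3·194.656 → [-186.7, 981.2]
Outside: 1082 → excluded.
Retained (n=14): Σ = 4877, mean = 4877/14 = 348.357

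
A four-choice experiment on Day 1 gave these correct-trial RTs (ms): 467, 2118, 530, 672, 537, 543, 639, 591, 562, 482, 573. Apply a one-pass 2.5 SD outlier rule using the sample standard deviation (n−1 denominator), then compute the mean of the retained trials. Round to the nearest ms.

560 ms

n = 11, ΣRT = 7714, M = 701.273
Σ(x−M)² = 2244196.18; s = √(2244196.18/10) = 473.729
Cutoffs: 701.273 ± 2.5·473.729 → [-483.1, 1885.6]
Outside: 2118 → excluded.
Retained (n=10): Σ = 5596, mean = 5596/10 = 559.600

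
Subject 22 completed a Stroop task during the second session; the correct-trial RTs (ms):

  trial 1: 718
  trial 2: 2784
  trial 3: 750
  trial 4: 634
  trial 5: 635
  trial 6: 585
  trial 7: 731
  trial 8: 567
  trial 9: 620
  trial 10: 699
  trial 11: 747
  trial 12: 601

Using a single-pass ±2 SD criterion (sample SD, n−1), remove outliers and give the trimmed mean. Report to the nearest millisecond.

662 ms

n = 12, ΣRT = 10071, M = 839.250
Σ(x−M)² = 4172060.25; s = √(4172060.25/11) = 615.856
Cutoffs: 839.250 ± 2·615.856 → [-392.5, 2071.0]
Outside: 2784 → excluded.
Retained (n=11): Σ = 7287, mean = 7287/11 = 662.455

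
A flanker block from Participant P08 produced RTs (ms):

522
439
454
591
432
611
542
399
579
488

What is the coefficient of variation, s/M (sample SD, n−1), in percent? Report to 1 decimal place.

n = 10, Σ = 5057, M = 505.7000
Σ(x−M)² = 49572.100; s = √(49572.100/9) = 74.2160
CV = 74.2160 / 505.7000 = 0.14676 = 14.676%

14.7%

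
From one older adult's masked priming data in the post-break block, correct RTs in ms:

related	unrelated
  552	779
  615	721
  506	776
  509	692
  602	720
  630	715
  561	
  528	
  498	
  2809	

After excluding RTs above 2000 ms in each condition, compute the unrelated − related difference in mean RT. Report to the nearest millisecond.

related: exclude 2809
M(related) = 5001/9 = 555.667
M(unrelated) = 4403/6 = 733.833
Difference = 733.833 − 555.667 = 178.167 ms

178 ms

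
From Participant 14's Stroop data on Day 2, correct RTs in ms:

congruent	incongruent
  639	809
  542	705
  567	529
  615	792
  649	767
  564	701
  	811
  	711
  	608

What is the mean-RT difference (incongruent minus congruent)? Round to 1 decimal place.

118.8 ms

M(congruent) = 3576/6 = 596.000
M(incongruent) = 6433/9 = 714.778
Difference = 714.778 − 596.000 = 118.778 ms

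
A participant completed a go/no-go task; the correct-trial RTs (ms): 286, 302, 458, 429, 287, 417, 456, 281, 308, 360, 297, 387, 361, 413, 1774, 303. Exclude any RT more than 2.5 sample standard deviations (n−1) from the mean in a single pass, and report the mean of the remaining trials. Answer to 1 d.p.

n = 16, ΣRT = 7119, M = 444.938
Σ(x−M)² = 1944666.94; s = √(1944666.94/15) = 360.062
Cutoffs: 444.938 ± 2.5·360.062 → [-455.2, 1345.1]
Outside: 1774 → excluded.
Retained (n=15): Σ = 5345, mean = 5345/15 = 356.333

356.3 ms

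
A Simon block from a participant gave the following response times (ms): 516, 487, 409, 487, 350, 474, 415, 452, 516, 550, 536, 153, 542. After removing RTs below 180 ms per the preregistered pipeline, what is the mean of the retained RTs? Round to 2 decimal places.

Excluded: 153
Retained (n=12): Σ = 5734
Mean = 5734/12 = 477.8333

477.83 ms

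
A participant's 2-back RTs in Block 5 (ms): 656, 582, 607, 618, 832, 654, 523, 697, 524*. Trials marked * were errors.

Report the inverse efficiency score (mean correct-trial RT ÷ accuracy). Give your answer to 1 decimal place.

Correct trials (n=8): 656, 582, 607, 618, 832, 654, 523, 697
Mean correct RT = 5169/8 = 646.1250 ms
Proportion correct = 8/9
IES = 646.1250 / (8/9) = 726.891 ms

726.9 ms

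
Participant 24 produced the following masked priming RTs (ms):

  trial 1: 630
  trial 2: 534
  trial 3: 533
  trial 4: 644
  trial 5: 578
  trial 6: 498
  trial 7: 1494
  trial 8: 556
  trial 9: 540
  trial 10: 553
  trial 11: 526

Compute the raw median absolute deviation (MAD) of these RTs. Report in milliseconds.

25 ms

Sorted: 498, 526, 533, 534, 540, 553, 556, 578, 630, 644, 1494 → median = 553
|x − 553|: 77, 19, 20, 91, 25, 55, 941, 3, 13, 0, 27
Sorted deviations: 0, 3, 13, 19, 20, 25, 27, 55, 77, 91, 941 → MAD = 25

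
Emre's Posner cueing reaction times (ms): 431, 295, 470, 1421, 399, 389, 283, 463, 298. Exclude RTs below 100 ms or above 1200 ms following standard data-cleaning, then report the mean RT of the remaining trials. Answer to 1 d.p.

Excluded: 1421
Retained (n=8): Σ = 3028
Mean = 3028/8 = 378.5000

378.5 ms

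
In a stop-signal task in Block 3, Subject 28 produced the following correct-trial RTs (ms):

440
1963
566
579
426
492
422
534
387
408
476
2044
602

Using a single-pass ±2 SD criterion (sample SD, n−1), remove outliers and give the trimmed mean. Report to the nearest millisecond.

485 ms

n = 13, ΣRT = 9339, M = 718.385
Σ(x−M)² = 3963501.08; s = √(3963501.08/12) = 574.710
Cutoffs: 718.385 ± 2·574.710 → [-431.0, 1867.8]
Outside: 1963, 2044 → excluded.
Retained (n=11): Σ = 5332, mean = 5332/11 = 484.727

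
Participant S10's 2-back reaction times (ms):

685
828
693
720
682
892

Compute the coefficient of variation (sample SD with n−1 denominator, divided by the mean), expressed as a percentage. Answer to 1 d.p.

11.8%

n = 6, Σ = 4500, M = 750.0000
Σ(x−M)² = 39246.000; s = √(39246.000/5) = 88.5957
CV = 88.5957 / 750.0000 = 0.11813 = 11.813%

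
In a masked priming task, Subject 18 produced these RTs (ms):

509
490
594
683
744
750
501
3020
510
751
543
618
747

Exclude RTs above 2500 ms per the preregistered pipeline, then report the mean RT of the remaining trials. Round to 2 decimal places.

Excluded: 3020
Retained (n=12): Σ = 7440
Mean = 7440/12 = 620.0000

620.00 ms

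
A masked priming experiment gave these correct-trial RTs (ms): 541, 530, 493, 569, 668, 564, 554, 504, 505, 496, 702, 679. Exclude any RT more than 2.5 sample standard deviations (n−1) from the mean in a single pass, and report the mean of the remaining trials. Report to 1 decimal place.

567.1 ms

n = 12, ΣRT = 6805, M = 567.083
Σ(x−M)² = 61526.92; s = √(61526.92/11) = 74.789
Cutoffs: 567.083 ± 2.5·74.789 → [380.1, 754.1]
No RTs fall outside the cutoffs; all 12 retained. Mean = 6805/12 = 567.083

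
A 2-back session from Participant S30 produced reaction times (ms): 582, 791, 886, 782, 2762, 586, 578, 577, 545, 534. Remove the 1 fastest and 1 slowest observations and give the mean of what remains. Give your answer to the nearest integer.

Sorted: 534, 545, 577, 578, 582, 586, 782, 791, 886, 2762
Drop lowest 1 (534) and highest 1 (2762)
Remaining (n=8): Σ = 5327, mean = 5327/8 = 665.875

666 ms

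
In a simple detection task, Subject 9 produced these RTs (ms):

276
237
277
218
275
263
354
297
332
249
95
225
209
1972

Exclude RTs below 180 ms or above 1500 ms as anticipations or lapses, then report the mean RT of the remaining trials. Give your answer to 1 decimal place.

Excluded: 95, 1972
Retained (n=12): Σ = 3212
Mean = 3212/12 = 267.6667

267.7 ms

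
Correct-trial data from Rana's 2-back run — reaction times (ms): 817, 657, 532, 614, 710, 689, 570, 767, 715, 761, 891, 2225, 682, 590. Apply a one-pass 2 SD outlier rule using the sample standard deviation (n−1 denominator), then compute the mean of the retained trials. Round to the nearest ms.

n = 14, ΣRT = 11220, M = 801.429
Σ(x−M)² = 2307215.43; s = √(2307215.43/13) = 421.282
Cutoffs: 801.429 ± 2·421.282 → [-41.1, 1644.0]
Outside: 2225 → excluded.
Retained (n=13): Σ = 8995, mean = 8995/13 = 691.923

692 ms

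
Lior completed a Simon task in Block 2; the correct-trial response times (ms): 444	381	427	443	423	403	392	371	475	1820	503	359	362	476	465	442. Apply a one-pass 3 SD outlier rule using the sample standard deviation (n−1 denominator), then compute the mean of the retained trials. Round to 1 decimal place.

n = 16, ΣRT = 8186, M = 511.625
Σ(x−M)² = 1854479.75; s = √(1854479.75/15) = 351.613
Cutoffs: 511.625 ± 3·351.613 → [-543.2, 1566.5]
Outside: 1820 → excluded.
Retained (n=15): Σ = 6366, mean = 6366/15 = 424.400

424.4 ms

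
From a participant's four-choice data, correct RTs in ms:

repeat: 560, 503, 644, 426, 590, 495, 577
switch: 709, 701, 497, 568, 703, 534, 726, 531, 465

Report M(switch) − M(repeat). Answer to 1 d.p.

M(repeat) = 3795/7 = 542.143
M(switch) = 5434/9 = 603.778
Difference = 603.778 − 542.143 = 61.635 ms

61.6 ms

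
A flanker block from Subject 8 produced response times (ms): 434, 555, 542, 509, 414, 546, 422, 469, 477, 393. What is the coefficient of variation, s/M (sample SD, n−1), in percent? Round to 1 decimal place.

12.5%

n = 10, Σ = 4761, M = 476.1000
Σ(x−M)² = 32048.900; s = √(32048.900/9) = 59.6740
CV = 59.6740 / 476.1000 = 0.12534 = 12.534%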